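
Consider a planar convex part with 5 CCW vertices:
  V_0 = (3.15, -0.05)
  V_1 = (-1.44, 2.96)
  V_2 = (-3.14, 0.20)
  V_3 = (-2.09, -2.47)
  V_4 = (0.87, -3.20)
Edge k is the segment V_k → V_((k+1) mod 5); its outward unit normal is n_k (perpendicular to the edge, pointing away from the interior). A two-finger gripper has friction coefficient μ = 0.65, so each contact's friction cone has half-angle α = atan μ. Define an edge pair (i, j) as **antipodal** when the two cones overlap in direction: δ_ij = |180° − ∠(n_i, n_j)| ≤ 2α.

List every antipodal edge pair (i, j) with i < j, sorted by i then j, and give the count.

α = atan 0.65 = 33.02°;  2α = 66.05°
n_0 = (+0.5484, +0.8362)
n_1 = (-0.8514, +0.5244)
n_2 = (-0.9306, -0.3660)
n_3 = (-0.2394, -0.9709)
n_4 = (+0.8101, -0.5863)
  (0,1): δ = 88.37°  ·
  (0,2): δ = 35.28°  ✓
  (0,3): δ = 19.40°  ✓
  (0,4): δ = 87.36°  ·
  (1,2): δ = 126.90°  ·
  (1,3): δ = 72.22°  ·
  (1,4): δ = 4.27°  ✓
  (2,3): δ = 125.32°  ·
  (2,4): δ = 57.37°  ✓
  (3,4): δ = 112.04°  ·
antipodal pairs: 4

count = 4; pairs: (0,2), (0,3), (1,4), (2,4)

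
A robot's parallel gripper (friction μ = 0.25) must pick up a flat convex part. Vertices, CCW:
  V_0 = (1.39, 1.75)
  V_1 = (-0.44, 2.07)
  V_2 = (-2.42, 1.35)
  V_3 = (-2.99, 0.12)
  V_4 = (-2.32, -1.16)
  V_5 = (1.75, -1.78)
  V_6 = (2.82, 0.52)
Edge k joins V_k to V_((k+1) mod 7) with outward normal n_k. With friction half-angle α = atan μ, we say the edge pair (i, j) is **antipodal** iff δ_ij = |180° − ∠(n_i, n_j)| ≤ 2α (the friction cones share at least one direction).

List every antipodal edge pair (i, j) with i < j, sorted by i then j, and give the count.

count = 3; pairs: (0,4), (2,5), (3,6)

α = atan 0.25 = 14.04°;  2α = 28.07°
n_0 = (+0.1722, +0.9851)
n_1 = (-0.3417, +0.9398)
n_2 = (-0.9073, +0.4205)
n_3 = (-0.8860, -0.4637)
n_4 = (-0.1506, -0.9886)
n_5 = (+0.9067, -0.4218)
n_6 = (+0.6521, +0.7581)
  (0,1): δ = 150.10°  ·
  (0,2): δ = 104.95°  ·
  (0,3): δ = 52.45°  ·
  (0,4): δ = 1.26°  ✓
  (0,5): δ = 74.97°  ·
  (0,6): δ = 149.22°  ·
  (1,2): δ = 134.85°  ·
  (1,3): δ = 82.35°  ·
  (1,4): δ = 28.64°  ·
  (1,5): δ = 45.07°  ·
  (1,6): δ = 119.32°  ·
  (2,3): δ = 127.51°  ·
  (2,4): δ = 73.80°  ·
  (2,5): δ = 0.08°  ✓
  (2,6): δ = 74.16°  ·
  (3,4): δ = 126.29°  ·
  (3,5): δ = 52.58°  ·
  (3,6): δ = 21.67°  ✓
  (4,5): δ = 106.29°  ·
  (4,6): δ = 32.04°  ·
  (5,6): δ = 105.75°  ·
antipodal pairs: 3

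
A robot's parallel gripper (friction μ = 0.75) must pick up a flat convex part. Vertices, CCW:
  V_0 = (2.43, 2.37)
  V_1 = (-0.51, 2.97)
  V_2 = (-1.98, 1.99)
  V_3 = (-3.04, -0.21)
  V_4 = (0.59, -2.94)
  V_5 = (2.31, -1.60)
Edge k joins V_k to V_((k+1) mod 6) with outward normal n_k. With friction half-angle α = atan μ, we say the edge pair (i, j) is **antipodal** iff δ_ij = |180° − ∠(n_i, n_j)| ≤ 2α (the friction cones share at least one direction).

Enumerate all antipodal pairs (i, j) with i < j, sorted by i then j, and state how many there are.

α = atan 0.75 = 36.87°;  2α = 73.74°
n_0 = (+0.2000, +0.9798)
n_1 = (-0.5547, +0.8321)
n_2 = (-0.9009, +0.4341)
n_3 = (-0.6011, -0.7992)
n_4 = (+0.6146, -0.7889)
n_5 = (+0.9995, -0.0302)
  (0,1): δ = 134.78°  ·
  (0,2): δ = 104.19°  ·
  (0,3): δ = 25.41°  ✓
  (0,4): δ = 49.46°  ✓
  (0,5): δ = 99.80°  ·
  (1,2): δ = 149.42°  ·
  (1,3): δ = 70.64°  ✓
  (1,4): δ = 4.23°  ✓
  (1,5): δ = 54.58°  ✓
  (2,3): δ = 101.22°  ·
  (2,4): δ = 26.35°  ✓
  (2,5): δ = 23.99°  ✓
  (3,4): δ = 105.13°  ·
  (3,5): δ = 54.79°  ✓
  (4,5): δ = 129.65°  ·
antipodal pairs: 8

count = 8; pairs: (0,3), (0,4), (1,3), (1,4), (1,5), (2,4), (2,5), (3,5)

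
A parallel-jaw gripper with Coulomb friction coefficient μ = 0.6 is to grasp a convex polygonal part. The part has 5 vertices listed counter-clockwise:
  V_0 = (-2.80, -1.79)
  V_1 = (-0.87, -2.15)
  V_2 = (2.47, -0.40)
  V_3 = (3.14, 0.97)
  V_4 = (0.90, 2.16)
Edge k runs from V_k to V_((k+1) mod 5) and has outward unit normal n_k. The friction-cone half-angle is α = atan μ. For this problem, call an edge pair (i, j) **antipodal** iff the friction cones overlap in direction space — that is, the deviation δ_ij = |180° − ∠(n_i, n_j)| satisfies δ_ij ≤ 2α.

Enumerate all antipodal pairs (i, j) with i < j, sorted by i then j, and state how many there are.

α = atan 0.6 = 30.96°;  2α = 61.93°
n_0 = (-0.1834, -0.9830)
n_1 = (+0.4641, -0.8858)
n_2 = (+0.8983, -0.4393)
n_3 = (+0.4692, +0.8831)
n_4 = (-0.7298, +0.6836)
  (0,1): δ = 141.78°  ·
  (0,2): δ = 105.50°  ·
  (0,3): δ = 17.41°  ✓
  (0,4): δ = 57.44°  ✓
  (1,2): δ = 143.71°  ·
  (1,3): δ = 55.63°  ✓
  (1,4): δ = 19.22°  ✓
  (2,3): δ = 91.92°  ·
  (2,4): δ = 17.07°  ✓
  (3,4): δ = 105.15°  ·
antipodal pairs: 5

count = 5; pairs: (0,3), (0,4), (1,3), (1,4), (2,4)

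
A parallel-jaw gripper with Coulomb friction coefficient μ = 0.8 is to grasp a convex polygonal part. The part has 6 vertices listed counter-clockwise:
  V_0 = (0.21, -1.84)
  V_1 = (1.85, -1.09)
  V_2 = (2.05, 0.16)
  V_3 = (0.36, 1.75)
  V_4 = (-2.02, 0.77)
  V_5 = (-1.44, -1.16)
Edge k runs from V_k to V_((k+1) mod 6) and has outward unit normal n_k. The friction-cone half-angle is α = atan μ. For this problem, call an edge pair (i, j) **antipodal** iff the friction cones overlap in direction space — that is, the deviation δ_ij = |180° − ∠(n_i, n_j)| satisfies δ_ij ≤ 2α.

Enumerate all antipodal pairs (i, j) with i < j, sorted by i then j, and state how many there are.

α = atan 0.8 = 38.66°;  2α = 77.32°
n_0 = (+0.4159, -0.9094)
n_1 = (+0.9874, -0.1580)
n_2 = (+0.6852, +0.7283)
n_3 = (-0.3807, +0.9247)
n_4 = (-0.9577, -0.2878)
n_5 = (-0.3810, -0.9246)
  (0,1): δ = 123.67°  ·
  (0,2): δ = 67.83°  ✓
  (0,3): δ = 2.20°  ✓
  (0,4): δ = 82.15°  ·
  (0,5): δ = 133.03°  ·
  (1,2): δ = 124.16°  ·
  (1,3): δ = 58.53°  ✓
  (1,4): δ = 25.82°  ✓
  (1,5): δ = 76.69°  ✓
  (2,3): δ = 114.37°  ·
  (2,4): δ = 30.02°  ✓
  (2,5): δ = 20.86°  ✓
  (3,4): δ = 95.65°  ·
  (3,5): δ = 44.78°  ✓
  (4,5): δ = 129.12°  ·
antipodal pairs: 8

count = 8; pairs: (0,2), (0,3), (1,3), (1,4), (1,5), (2,4), (2,5), (3,5)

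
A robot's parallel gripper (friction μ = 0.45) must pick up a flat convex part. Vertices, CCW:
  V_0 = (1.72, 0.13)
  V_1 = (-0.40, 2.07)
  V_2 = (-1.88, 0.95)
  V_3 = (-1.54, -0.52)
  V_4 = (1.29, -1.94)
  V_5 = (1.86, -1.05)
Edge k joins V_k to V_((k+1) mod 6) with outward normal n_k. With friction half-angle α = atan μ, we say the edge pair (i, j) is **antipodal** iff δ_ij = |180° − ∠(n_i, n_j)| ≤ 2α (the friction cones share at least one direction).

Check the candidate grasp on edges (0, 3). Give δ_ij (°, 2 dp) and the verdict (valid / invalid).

δ = 15.82°, valid

α = atan 0.45 = 24.23°;  2α = 48.46°
edge 0: e_0 = (-2.12, +1.94);  n_0 = (+0.6751, +0.7377)
edge 3: e_3 = (+2.83, -1.42);  n_3 = (-0.4485, -0.8938)
∠(n_0, n_3) = 164.18°
δ = |180° − 164.18°| = 15.82°
15.82° ≤ 2α = 48.46°  →  valid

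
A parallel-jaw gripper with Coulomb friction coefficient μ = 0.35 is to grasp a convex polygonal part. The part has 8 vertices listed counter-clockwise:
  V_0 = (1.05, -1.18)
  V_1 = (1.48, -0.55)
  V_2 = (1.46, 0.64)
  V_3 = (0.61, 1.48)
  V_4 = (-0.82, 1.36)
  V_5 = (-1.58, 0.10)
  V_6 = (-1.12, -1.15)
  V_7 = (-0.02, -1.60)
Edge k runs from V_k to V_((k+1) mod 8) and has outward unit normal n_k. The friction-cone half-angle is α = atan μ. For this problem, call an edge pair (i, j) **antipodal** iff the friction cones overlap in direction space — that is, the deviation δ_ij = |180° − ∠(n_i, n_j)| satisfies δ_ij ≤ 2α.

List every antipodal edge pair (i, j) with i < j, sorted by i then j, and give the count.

α = atan 0.35 = 19.29°;  2α = 38.58°
n_0 = (+0.8259, -0.5637)
n_1 = (+0.9999, +0.0168)
n_2 = (+0.7029, +0.7113)
n_3 = (-0.0836, +0.9965)
n_4 = (-0.8563, +0.5165)
n_5 = (-0.9385, -0.3454)
n_6 = (-0.3786, -0.9255)
n_7 = (+0.3654, -0.9309)
  (0,1): δ = 144.72°  ·
  (0,2): δ = 100.35°  ·
  (0,3): δ = 50.89°  ·
  (0,4): δ = 3.22°  ✓
  (0,5): δ = 54.52°  ·
  (0,6): δ = 102.07°  ·
  (0,7): δ = 145.75°  ·
  (1,2): δ = 135.62°  ·
  (1,3): δ = 86.17°  ·
  (1,4): δ = 32.06°  ✓
  (1,5): δ = 19.24°  ✓
  (1,6): δ = 66.79°  ·
  (1,7): δ = 110.47°  ·
  (2,3): δ = 130.54°  ·
  (2,4): δ = 76.44°  ·
  (2,5): δ = 25.14°  ✓
  (2,6): δ = 22.41°  ✓
  (2,7): δ = 66.09°  ·
  (3,4): δ = 125.89°  ·
  (3,5): δ = 74.59°  ·
  (3,6): δ = 27.05°  ✓
  (3,7): δ = 16.63°  ✓
  (4,5): δ = 128.70°  ·
  (4,6): δ = 81.15°  ·
  (4,7): δ = 37.47°  ✓
  (5,6): δ = 132.45°  ·
  (5,7): δ = 88.77°  ·
  (6,7): δ = 136.32°  ·
antipodal pairs: 8

count = 8; pairs: (0,4), (1,4), (1,5), (2,5), (2,6), (3,6), (3,7), (4,7)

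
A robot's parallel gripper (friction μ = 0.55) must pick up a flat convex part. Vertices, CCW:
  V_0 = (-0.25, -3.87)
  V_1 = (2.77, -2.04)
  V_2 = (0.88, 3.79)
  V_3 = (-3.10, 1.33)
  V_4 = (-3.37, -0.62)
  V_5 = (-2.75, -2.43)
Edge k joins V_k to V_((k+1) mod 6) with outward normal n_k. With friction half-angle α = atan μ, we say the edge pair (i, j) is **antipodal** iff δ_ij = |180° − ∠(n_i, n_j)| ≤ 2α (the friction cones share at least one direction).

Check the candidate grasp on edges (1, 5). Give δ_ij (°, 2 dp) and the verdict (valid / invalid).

α = atan 0.55 = 28.81°;  2α = 57.62°
edge 1: e_1 = (-1.89, +5.83);  n_1 = (+0.9513, +0.3084)
edge 5: e_5 = (+2.50, -1.44);  n_5 = (-0.4991, -0.8665)
∠(n_1, n_5) = 137.90°
δ = |180° − 137.90°| = 42.10°
42.10° ≤ 2α = 57.62°  →  valid

δ = 42.10°, valid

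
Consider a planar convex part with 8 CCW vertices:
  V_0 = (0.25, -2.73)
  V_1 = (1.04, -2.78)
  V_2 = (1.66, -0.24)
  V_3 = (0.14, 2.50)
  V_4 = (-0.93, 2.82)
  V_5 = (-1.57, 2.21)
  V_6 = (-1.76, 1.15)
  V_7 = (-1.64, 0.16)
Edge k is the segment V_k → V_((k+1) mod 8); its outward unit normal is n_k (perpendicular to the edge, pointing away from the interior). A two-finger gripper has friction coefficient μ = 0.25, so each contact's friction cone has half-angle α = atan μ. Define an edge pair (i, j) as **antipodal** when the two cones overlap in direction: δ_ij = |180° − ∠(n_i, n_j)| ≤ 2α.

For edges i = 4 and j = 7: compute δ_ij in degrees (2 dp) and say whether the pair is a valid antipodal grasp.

δ = 100.44°, invalid

α = atan 0.25 = 14.04°;  2α = 28.07°
edge 4: e_4 = (-0.64, -0.61);  n_4 = (-0.6899, +0.7239)
edge 7: e_7 = (+1.89, -2.89);  n_7 = (-0.8369, -0.5473)
∠(n_4, n_7) = 79.56°
δ = |180° − 79.56°| = 100.44°
100.44° > 2α = 28.07°  →  invalid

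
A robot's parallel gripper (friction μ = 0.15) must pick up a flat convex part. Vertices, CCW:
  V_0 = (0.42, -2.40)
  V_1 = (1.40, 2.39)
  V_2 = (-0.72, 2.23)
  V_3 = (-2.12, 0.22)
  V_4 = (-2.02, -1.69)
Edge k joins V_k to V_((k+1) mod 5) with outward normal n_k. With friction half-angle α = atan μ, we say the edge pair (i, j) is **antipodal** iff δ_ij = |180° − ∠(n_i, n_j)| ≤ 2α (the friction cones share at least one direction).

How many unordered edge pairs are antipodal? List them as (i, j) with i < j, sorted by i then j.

α = atan 0.15 = 8.53°;  2α = 17.06°
n_0 = (+0.9797, -0.2004)
n_1 = (-0.0753, +0.9972)
n_2 = (-0.8206, +0.5715)
n_3 = (-0.9986, -0.0523)
n_4 = (-0.2794, -0.9602)
  (0,1): δ = 74.12°  ·
  (0,2): δ = 23.30°  ·
  (0,3): δ = 14.56°  ✓
  (0,4): δ = 85.34°  ·
  (1,2): δ = 129.17°  ·
  (1,3): δ = 91.32°  ·
  (1,4): δ = 20.54°  ·
  (2,3): δ = 142.15°  ·
  (2,4): δ = 71.37°  ·
  (3,4): δ = 109.22°  ·
antipodal pairs: 1

count = 1; pairs: (0,3)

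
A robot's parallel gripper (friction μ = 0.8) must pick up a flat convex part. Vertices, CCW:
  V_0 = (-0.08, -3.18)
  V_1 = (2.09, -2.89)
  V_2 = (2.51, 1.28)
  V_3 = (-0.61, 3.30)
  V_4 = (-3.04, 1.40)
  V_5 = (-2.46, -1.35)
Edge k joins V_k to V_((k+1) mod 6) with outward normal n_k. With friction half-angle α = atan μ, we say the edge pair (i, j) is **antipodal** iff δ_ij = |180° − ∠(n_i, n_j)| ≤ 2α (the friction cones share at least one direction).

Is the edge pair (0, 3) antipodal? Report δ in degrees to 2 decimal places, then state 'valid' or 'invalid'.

δ = 30.41°, valid

α = atan 0.8 = 38.66°;  2α = 77.32°
edge 0: e_0 = (+2.17, +0.29);  n_0 = (+0.1325, -0.9912)
edge 3: e_3 = (-2.43, -1.90);  n_3 = (-0.6160, +0.7878)
∠(n_0, n_3) = 149.59°
δ = |180° − 149.59°| = 30.41°
30.41° ≤ 2α = 77.32°  →  valid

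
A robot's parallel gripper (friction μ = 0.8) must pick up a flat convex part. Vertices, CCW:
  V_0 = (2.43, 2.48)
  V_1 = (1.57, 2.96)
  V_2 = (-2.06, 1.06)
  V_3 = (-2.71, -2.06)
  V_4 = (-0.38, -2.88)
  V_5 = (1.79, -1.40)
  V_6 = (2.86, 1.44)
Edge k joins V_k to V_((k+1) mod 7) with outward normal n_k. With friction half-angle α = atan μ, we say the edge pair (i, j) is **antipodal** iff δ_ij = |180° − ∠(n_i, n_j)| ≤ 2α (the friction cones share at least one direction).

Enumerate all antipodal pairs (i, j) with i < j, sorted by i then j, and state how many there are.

α = atan 0.8 = 38.66°;  2α = 77.32°
n_0 = (+0.4874, +0.8732)
n_1 = (-0.4637, +0.8860)
n_2 = (-0.9790, +0.2040)
n_3 = (-0.3320, -0.9433)
n_4 = (+0.5635, -0.8261)
n_5 = (+0.9358, -0.3526)
n_6 = (+0.9241, +0.3821)
  (0,1): δ = 123.20°  ·
  (0,2): δ = 72.60°  ✓
  (0,3): δ = 9.78°  ✓
  (0,4): δ = 63.46°  ✓
  (0,5): δ = 98.52°  ·
  (0,6): δ = 141.63°  ·
  (1,2): δ = 129.40°  ·
  (1,3): δ = 47.02°  ✓
  (1,4): δ = 6.67°  ✓
  (1,5): δ = 41.73°  ✓
  (1,6): δ = 84.83°  ·
  (2,3): δ = 97.62°  ·
  (2,4): δ = 43.94°  ✓
  (2,5): δ = 8.88°  ✓
  (2,6): δ = 34.23°  ✓
  (3,4): δ = 126.32°  ·
  (3,5): δ = 91.26°  ·
  (3,6): δ = 48.15°  ✓
  (4,5): δ = 144.94°  ·
  (4,6): δ = 101.83°  ·
  (5,6): δ = 136.89°  ·
antipodal pairs: 10

count = 10; pairs: (0,2), (0,3), (0,4), (1,3), (1,4), (1,5), (2,4), (2,5), (2,6), (3,6)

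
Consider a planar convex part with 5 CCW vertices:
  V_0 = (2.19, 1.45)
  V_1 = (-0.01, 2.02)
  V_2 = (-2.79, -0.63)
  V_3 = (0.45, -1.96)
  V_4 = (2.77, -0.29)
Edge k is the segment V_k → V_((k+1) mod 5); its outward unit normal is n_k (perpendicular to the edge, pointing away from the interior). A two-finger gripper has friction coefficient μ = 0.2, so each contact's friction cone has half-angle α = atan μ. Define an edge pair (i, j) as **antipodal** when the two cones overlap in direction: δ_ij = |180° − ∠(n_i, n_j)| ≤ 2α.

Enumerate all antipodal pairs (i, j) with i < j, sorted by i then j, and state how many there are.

count = 2; pairs: (0,2), (1,3)

α = atan 0.2 = 11.31°;  2α = 22.62°
n_0 = (+0.2508, +0.9680)
n_1 = (-0.6900, +0.7238)
n_2 = (-0.3797, -0.9251)
n_3 = (+0.5842, -0.8116)
n_4 = (+0.9487, +0.3162)
  (0,1): δ = 121.85°  ·
  (0,2): δ = 7.79°  ✓
  (0,3): δ = 50.27°  ·
  (0,4): δ = 122.96°  ·
  (1,2): δ = 65.95°  ·
  (1,3): δ = 7.88°  ✓
  (1,4): δ = 64.81°  ·
  (2,3): δ = 121.93°  ·
  (2,4): δ = 49.25°  ·
  (3,4): δ = 107.31°  ·
antipodal pairs: 2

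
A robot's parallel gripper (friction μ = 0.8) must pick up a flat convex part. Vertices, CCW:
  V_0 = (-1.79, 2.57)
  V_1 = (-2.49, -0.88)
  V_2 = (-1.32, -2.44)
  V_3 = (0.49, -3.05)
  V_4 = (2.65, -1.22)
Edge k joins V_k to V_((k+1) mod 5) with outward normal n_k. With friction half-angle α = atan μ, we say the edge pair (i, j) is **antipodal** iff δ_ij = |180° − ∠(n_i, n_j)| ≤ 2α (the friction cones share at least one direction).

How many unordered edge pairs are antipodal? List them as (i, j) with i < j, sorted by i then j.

α = atan 0.8 = 38.66°;  2α = 77.32°
n_0 = (-0.9800, +0.1988)
n_1 = (-0.8000, -0.6000)
n_2 = (-0.3194, -0.9476)
n_3 = (+0.6464, -0.7630)
n_4 = (+0.6492, +0.7606)
  (0,1): δ = 131.66°  ·
  (0,2): δ = 97.16°  ·
  (0,3): δ = 38.26°  ✓
  (0,4): δ = 60.99°  ✓
  (1,2): δ = 145.49°  ·
  (1,3): δ = 86.60°  ·
  (1,4): δ = 12.65°  ✓
  (2,3): δ = 121.10°  ·
  (2,4): δ = 21.86°  ✓
  (3,4): δ = 80.76°  ·
antipodal pairs: 4

count = 4; pairs: (0,3), (0,4), (1,4), (2,4)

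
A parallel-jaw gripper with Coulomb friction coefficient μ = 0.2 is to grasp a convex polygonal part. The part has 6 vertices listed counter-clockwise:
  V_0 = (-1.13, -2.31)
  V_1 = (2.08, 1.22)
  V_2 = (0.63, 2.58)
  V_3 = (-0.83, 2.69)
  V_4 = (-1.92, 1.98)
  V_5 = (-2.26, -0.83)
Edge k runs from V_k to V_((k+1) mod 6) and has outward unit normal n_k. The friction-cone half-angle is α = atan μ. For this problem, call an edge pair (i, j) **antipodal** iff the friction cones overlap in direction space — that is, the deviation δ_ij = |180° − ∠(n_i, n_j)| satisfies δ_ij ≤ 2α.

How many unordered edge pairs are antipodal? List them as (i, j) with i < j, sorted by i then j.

count = 2; pairs: (0,3), (1,5)

α = atan 0.2 = 11.31°;  2α = 22.62°
n_0 = (+0.7398, -0.6728)
n_1 = (+0.6841, +0.7294)
n_2 = (+0.0751, +0.9972)
n_3 = (-0.5458, +0.8379)
n_4 = (-0.9928, +0.1201)
n_5 = (-0.7948, -0.6069)
  (0,1): δ = 90.88°  ·
  (0,2): δ = 52.03°  ·
  (0,3): δ = 14.64°  ✓
  (0,4): δ = 35.38°  ·
  (0,5): δ = 79.64°  ·
  (1,2): δ = 141.14°  ·
  (1,3): δ = 103.76°  ·
  (1,4): δ = 53.73°  ·
  (1,5): δ = 9.47°  ✓
  (2,3): δ = 142.61°  ·
  (2,4): δ = 92.59°  ·
  (2,5): δ = 48.33°  ·
  (3,4): δ = 129.98°  ·
  (3,5): δ = 85.72°  ·
  (4,5): δ = 135.74°  ·
antipodal pairs: 2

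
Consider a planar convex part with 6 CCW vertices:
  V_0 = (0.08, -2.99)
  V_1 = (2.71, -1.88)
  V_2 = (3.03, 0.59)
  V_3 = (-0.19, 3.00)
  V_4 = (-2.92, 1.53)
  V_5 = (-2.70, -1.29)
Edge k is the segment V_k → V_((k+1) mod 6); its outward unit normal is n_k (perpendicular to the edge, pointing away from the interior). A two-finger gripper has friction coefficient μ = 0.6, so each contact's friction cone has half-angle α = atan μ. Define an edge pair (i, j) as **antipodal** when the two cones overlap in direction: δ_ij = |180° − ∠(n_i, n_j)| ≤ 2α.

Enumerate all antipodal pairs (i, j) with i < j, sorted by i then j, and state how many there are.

α = atan 0.6 = 30.96°;  2α = 61.93°
n_0 = (+0.3888, -0.9213)
n_1 = (+0.9917, -0.1285)
n_2 = (+0.5992, +0.8006)
n_3 = (-0.4741, +0.8805)
n_4 = (-0.9970, -0.0778)
n_5 = (-0.5217, -0.8531)
  (0,1): δ = 120.26°  ·
  (0,2): δ = 59.70°  ✓
  (0,3): δ = 5.42°  ✓
  (0,4): δ = 71.58°  ·
  (0,5): δ = 125.67°  ·
  (1,2): δ = 119.43°  ·
  (1,3): δ = 54.32°  ✓
  (1,4): δ = 11.84°  ✓
  (1,5): δ = 65.94°  ·
  (2,3): δ = 114.89°  ·
  (2,4): δ = 48.73°  ✓
  (2,5): δ = 5.37°  ✓
  (3,4): δ = 113.84°  ·
  (3,5): δ = 59.75°  ✓
  (4,5): δ = 125.91°  ·
antipodal pairs: 7

count = 7; pairs: (0,2), (0,3), (1,3), (1,4), (2,4), (2,5), (3,5)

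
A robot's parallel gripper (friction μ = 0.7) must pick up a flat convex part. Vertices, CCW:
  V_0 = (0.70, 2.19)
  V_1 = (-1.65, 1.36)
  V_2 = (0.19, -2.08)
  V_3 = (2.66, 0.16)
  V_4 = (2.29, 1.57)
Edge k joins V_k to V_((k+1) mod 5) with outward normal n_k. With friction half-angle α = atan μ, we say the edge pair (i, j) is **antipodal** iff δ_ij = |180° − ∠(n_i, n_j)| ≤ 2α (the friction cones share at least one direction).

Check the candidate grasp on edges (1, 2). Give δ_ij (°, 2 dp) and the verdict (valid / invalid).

α = atan 0.7 = 34.99°;  2α = 69.98°
edge 1: e_1 = (+1.84, -3.44);  n_1 = (-0.8818, -0.4717)
edge 2: e_2 = (+2.47, +2.24);  n_2 = (+0.6718, -0.7408)
∠(n_1, n_2) = 104.06°
δ = |180° − 104.06°| = 75.94°
75.94° > 2α = 69.98°  →  invalid

δ = 75.94°, invalid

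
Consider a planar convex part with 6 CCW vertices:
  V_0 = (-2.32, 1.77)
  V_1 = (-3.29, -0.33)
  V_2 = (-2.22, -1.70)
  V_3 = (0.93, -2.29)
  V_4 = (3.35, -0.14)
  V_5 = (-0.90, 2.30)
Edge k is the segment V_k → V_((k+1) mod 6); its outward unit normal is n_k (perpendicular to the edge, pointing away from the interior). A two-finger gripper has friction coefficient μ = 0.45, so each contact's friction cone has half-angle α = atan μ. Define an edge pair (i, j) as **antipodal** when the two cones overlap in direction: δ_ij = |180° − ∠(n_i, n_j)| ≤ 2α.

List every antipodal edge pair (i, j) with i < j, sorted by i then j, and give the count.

count = 5; pairs: (0,3), (1,4), (2,4), (2,5), (3,5)

α = atan 0.45 = 24.23°;  2α = 48.46°
n_0 = (-0.9078, +0.4193)
n_1 = (-0.7881, -0.6155)
n_2 = (-0.1841, -0.9829)
n_3 = (+0.6642, -0.7476)
n_4 = (+0.4979, +0.8672)
n_5 = (-0.3497, +0.9369)
  (0,1): δ = 117.22°  ·
  (0,2): δ = 75.82°  ·
  (0,3): δ = 23.59°  ✓
  (0,4): δ = 84.93°  ·
  (0,5): δ = 135.26°  ·
  (1,2): δ = 138.60°  ·
  (1,3): δ = 86.37°  ·
  (1,4): δ = 22.15°  ✓
  (1,5): δ = 72.48°  ·
  (2,3): δ = 127.77°  ·
  (2,4): δ = 19.25°  ✓
  (2,5): δ = 31.08°  ✓
  (3,4): δ = 71.48°  ·
  (3,5): δ = 21.15°  ✓
  (4,5): δ = 129.67°  ·
antipodal pairs: 5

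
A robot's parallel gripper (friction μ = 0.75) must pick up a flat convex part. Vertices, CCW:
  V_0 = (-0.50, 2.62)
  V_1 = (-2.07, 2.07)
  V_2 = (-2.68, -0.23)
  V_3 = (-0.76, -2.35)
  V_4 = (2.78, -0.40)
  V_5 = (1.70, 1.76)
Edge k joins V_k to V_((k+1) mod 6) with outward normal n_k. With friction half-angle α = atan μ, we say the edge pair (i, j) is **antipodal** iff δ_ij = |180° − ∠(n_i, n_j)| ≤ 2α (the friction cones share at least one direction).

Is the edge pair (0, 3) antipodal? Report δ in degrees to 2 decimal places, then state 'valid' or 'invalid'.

δ = 9.54°, valid

α = atan 0.75 = 36.87°;  2α = 73.74°
edge 0: e_0 = (-1.57, -0.55);  n_0 = (-0.3306, +0.9438)
edge 3: e_3 = (+3.54, +1.95);  n_3 = (+0.4825, -0.8759)
∠(n_0, n_3) = 170.46°
δ = |180° − 170.46°| = 9.54°
9.54° ≤ 2α = 73.74°  →  valid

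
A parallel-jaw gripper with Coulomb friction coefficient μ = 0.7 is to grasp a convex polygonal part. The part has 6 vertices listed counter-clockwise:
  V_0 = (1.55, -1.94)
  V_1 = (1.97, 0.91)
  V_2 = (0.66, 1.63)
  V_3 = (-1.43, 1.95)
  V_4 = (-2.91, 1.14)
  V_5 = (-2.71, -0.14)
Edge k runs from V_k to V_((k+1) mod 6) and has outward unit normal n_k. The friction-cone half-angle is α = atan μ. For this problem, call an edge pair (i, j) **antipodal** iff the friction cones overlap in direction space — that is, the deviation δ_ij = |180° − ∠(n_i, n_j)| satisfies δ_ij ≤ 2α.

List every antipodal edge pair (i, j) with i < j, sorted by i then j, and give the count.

count = 6; pairs: (0,3), (0,4), (1,4), (1,5), (2,5), (3,5)

α = atan 0.7 = 34.99°;  2α = 69.98°
n_0 = (+0.9893, -0.1458)
n_1 = (+0.4817, +0.8764)
n_2 = (+0.1513, +0.9885)
n_3 = (-0.4801, +0.8772)
n_4 = (-0.9880, -0.1544)
n_5 = (-0.3892, -0.9211)
  (0,1): δ = 110.41°  ·
  (0,2): δ = 90.32°  ·
  (0,3): δ = 52.92°  ✓
  (0,4): δ = 17.26°  ✓
  (0,5): δ = 75.48°  ·
  (1,2): δ = 159.91°  ·
  (1,3): δ = 122.51°  ·
  (1,4): δ = 52.33°  ✓
  (1,5): δ = 5.89°  ✓
  (2,3): δ = 142.60°  ·
  (2,4): δ = 72.41°  ·
  (2,5): δ = 14.20°  ✓
  (3,4): δ = 109.81°  ·
  (3,5): δ = 51.60°  ✓
  (4,5): δ = 121.79°  ·
antipodal pairs: 6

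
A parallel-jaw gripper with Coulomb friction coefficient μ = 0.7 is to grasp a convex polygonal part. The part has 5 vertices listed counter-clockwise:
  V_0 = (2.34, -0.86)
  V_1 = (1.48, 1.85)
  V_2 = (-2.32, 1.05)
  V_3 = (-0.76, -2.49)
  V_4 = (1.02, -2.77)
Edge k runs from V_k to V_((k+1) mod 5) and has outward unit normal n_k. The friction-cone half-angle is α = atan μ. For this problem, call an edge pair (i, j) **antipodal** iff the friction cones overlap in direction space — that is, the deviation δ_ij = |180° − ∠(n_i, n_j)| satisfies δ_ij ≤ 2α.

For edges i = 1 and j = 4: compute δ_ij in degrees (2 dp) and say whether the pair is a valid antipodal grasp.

α = atan 0.7 = 34.99°;  2α = 69.98°
edge 1: e_1 = (-3.80, -0.80);  n_1 = (-0.2060, +0.9785)
edge 4: e_4 = (+1.32, +1.91);  n_4 = (+0.8227, -0.5685)
∠(n_1, n_4) = 136.54°
δ = |180° − 136.54°| = 43.46°
43.46° ≤ 2α = 69.98°  →  valid

δ = 43.46°, valid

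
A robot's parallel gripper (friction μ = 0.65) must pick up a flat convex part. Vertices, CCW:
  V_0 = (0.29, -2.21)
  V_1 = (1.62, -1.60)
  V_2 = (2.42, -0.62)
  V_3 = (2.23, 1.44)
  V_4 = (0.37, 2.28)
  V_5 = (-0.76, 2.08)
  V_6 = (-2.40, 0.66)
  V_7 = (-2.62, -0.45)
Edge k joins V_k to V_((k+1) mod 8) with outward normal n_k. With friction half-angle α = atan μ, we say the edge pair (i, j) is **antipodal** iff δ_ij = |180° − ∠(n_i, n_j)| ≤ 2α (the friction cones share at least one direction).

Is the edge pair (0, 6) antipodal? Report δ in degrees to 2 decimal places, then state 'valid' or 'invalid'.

α = atan 0.65 = 33.02°;  2α = 66.05°
edge 0: e_0 = (+1.33, +0.61);  n_0 = (+0.4169, -0.9090)
edge 6: e_6 = (-0.22, -1.11);  n_6 = (-0.9809, +0.1944)
∠(n_0, n_6) = 125.85°
δ = |180° − 125.85°| = 54.15°
54.15° ≤ 2α = 66.05°  →  valid

δ = 54.15°, valid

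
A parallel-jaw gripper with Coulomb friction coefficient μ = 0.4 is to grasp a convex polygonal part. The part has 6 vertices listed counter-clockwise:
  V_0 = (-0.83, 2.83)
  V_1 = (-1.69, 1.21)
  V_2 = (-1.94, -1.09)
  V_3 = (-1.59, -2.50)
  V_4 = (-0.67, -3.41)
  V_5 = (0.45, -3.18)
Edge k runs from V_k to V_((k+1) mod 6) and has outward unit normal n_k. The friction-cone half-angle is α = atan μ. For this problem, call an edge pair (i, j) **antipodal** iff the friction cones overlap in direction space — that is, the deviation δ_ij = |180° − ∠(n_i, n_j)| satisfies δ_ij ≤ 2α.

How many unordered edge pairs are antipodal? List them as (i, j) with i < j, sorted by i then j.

count = 4; pairs: (0,5), (1,5), (2,5), (3,5)

α = atan 0.4 = 21.80°;  2α = 43.60°
n_0 = (-0.8833, +0.4689)
n_1 = (-0.9941, +0.1081)
n_2 = (-0.9705, -0.2409)
n_3 = (-0.7032, -0.7110)
n_4 = (+0.2012, -0.9796)
n_5 = (+0.9781, +0.2083)
  (0,1): δ = 158.24°  ·
  (0,2): δ = 138.10°  ·
  (0,3): δ = 106.72°  ·
  (0,4): δ = 50.43°  ·
  (0,5): δ = 39.99°  ✓
  (1,2): δ = 159.86°  ·
  (1,3): δ = 128.48°  ·
  (1,4): δ = 72.19°  ·
  (1,5): δ = 18.23°  ✓
  (2,3): δ = 148.63°  ·
  (2,4): δ = 92.34°  ·
  (2,5): δ = 1.92°  ✓
  (3,4): δ = 123.71°  ·
  (3,5): δ = 33.29°  ✓
  (4,5): δ = 89.58°  ·
antipodal pairs: 4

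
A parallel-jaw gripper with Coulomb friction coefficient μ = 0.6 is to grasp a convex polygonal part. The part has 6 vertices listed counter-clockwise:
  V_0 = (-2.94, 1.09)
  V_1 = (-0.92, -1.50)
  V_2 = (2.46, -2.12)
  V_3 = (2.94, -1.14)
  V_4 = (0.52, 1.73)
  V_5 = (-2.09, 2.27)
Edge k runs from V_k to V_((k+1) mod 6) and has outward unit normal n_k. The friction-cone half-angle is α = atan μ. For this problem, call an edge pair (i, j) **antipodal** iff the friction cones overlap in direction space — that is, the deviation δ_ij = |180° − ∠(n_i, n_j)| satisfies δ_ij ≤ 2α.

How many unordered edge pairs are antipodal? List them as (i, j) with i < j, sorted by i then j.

count = 5; pairs: (0,3), (0,4), (1,3), (1,4), (2,5)

α = atan 0.6 = 30.96°;  2α = 61.93°
n_0 = (-0.7885, -0.6150)
n_1 = (-0.1804, -0.9836)
n_2 = (+0.8981, -0.4399)
n_3 = (+0.7645, +0.6446)
n_4 = (+0.2026, +0.9793)
n_5 = (-0.8114, +0.5845)
  (0,1): δ = 138.35°  ·
  (0,2): δ = 64.05°  ·
  (0,3): δ = 2.19°  ✓
  (0,4): δ = 40.36°  ✓
  (0,5): δ = 106.28°  ·
  (1,2): δ = 105.70°  ·
  (1,3): δ = 39.47°  ✓
  (1,4): δ = 1.30°  ✓
  (1,5): δ = 64.63°  ·
  (2,3): δ = 113.77°  ·
  (2,4): δ = 75.59°  ·
  (2,5): δ = 9.67°  ✓
  (3,4): δ = 141.83°  ·
  (3,5): δ = 75.90°  ·
  (4,5): δ = 114.08°  ·
antipodal pairs: 5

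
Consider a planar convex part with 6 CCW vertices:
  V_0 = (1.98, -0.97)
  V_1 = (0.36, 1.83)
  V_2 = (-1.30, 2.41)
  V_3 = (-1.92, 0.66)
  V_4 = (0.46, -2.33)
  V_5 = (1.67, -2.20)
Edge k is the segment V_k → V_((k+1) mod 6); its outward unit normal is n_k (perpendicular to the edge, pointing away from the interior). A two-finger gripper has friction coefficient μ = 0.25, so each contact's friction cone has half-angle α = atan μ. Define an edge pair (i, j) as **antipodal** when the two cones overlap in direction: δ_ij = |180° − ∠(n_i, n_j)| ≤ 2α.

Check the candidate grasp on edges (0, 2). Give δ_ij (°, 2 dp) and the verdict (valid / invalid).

α = atan 0.25 = 14.04°;  2α = 28.07°
edge 0: e_0 = (-1.62, +2.80);  n_0 = (+0.8656, +0.5008)
edge 2: e_2 = (-0.62, -1.75);  n_2 = (-0.9426, +0.3339)
∠(n_0, n_2) = 130.44°
δ = |180° − 130.44°| = 49.56°
49.56° > 2α = 28.07°  →  invalid

δ = 49.56°, invalid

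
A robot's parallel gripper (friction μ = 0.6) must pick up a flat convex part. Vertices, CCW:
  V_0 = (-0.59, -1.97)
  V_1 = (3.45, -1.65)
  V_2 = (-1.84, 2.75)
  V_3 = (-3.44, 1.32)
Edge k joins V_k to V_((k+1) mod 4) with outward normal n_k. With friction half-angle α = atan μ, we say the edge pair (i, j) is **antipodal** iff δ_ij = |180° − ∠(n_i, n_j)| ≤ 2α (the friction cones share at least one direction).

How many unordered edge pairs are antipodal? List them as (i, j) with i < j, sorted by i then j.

count = 3; pairs: (0,1), (0,2), (1,3)

α = atan 0.6 = 30.96°;  2α = 61.93°
n_0 = (+0.0790, -0.9969)
n_1 = (+0.6395, +0.7688)
n_2 = (-0.6664, +0.7456)
n_3 = (-0.7558, -0.6548)
  (0,1): δ = 44.28°  ✓
  (0,2): δ = 37.26°  ✓
  (0,3): δ = 126.37°  ·
  (1,2): δ = 98.46°  ·
  (1,3): δ = 9.35°  ✓
  (2,3): δ = 90.89°  ·
antipodal pairs: 3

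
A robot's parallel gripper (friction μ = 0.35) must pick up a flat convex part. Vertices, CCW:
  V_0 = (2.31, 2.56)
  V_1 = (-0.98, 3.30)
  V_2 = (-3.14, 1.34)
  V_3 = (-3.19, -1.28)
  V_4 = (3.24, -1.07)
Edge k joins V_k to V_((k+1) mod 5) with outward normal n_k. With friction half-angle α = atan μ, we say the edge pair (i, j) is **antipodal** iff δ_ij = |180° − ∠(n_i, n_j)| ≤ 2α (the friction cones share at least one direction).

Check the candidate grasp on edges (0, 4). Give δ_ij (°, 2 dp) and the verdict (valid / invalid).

δ = 117.05°, invalid

α = atan 0.35 = 19.29°;  2α = 38.58°
edge 0: e_0 = (-3.29, +0.74);  n_0 = (+0.2194, +0.9756)
edge 4: e_4 = (-0.93, +3.63);  n_4 = (+0.9687, +0.2482)
∠(n_0, n_4) = 62.95°
δ = |180° − 62.95°| = 117.05°
117.05° > 2α = 38.58°  →  invalid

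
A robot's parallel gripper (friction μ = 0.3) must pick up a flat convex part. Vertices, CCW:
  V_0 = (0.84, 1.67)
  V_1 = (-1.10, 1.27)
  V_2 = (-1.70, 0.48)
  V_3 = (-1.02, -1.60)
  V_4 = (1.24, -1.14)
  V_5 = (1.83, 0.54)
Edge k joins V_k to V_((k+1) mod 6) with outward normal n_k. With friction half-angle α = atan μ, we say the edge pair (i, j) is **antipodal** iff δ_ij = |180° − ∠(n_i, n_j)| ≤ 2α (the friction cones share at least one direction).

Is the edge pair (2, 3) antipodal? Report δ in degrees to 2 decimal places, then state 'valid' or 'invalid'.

α = atan 0.3 = 16.70°;  2α = 33.40°
edge 2: e_2 = (+0.68, -2.08);  n_2 = (-0.9505, -0.3107)
edge 3: e_3 = (+2.26, +0.46);  n_3 = (+0.1995, -0.9799)
∠(n_2, n_3) = 83.40°
δ = |180° − 83.40°| = 96.60°
96.60° > 2α = 33.40°  →  invalid

δ = 96.60°, invalid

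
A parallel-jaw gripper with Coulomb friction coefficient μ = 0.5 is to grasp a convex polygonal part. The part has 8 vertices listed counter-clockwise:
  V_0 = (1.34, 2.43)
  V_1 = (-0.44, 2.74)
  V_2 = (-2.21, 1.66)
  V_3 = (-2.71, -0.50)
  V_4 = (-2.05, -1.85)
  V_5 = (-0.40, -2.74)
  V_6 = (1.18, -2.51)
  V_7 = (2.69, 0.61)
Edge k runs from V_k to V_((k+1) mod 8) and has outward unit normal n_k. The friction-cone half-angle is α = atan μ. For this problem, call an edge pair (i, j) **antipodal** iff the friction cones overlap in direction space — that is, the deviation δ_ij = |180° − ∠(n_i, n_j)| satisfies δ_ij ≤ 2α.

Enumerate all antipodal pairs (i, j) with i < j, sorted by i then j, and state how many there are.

α = atan 0.5 = 26.57°;  2α = 53.13°
n_0 = (+0.1716, +0.9852)
n_1 = (-0.5209, +0.8536)
n_2 = (-0.9742, +0.2255)
n_3 = (-0.8984, -0.4392)
n_4 = (-0.4747, -0.8801)
n_5 = (+0.1441, -0.9896)
n_6 = (+0.9001, -0.4356)
n_7 = (+0.8032, +0.5958)
  (0,1): δ = 138.73°  ·
  (0,2): δ = 93.15°  ·
  (0,3): δ = 54.07°  ·
  (0,4): δ = 18.46°  ✓
  (0,5): δ = 18.16°  ✓
  (0,6): δ = 74.05°  ·
  (0,7): δ = 136.45°  ·
  (1,2): δ = 134.42°  ·
  (1,3): δ = 95.34°  ·
  (1,4): δ = 59.73°  ·
  (1,5): δ = 23.11°  ✓
  (1,6): δ = 32.78°  ✓
  (1,7): δ = 95.18°  ·
  (2,3): δ = 140.91°  ·
  (2,4): δ = 105.31°  ·
  (2,5): δ = 68.68°  ·
  (2,6): δ = 12.79°  ✓
  (2,7): δ = 49.60°  ✓
  (3,4): δ = 144.40°  ·
  (3,5): δ = 107.77°  ·
  (3,6): δ = 51.88°  ✓
  (3,7): δ = 10.51°  ✓
  (4,5): δ = 143.38°  ·
  (4,6): δ = 87.48°  ·
  (4,7): δ = 25.09°  ✓
  (5,6): δ = 124.11°  ·
  (5,7): δ = 61.72°  ·
  (6,7): δ = 117.61°  ·
antipodal pairs: 9

count = 9; pairs: (0,4), (0,5), (1,5), (1,6), (2,6), (2,7), (3,6), (3,7), (4,7)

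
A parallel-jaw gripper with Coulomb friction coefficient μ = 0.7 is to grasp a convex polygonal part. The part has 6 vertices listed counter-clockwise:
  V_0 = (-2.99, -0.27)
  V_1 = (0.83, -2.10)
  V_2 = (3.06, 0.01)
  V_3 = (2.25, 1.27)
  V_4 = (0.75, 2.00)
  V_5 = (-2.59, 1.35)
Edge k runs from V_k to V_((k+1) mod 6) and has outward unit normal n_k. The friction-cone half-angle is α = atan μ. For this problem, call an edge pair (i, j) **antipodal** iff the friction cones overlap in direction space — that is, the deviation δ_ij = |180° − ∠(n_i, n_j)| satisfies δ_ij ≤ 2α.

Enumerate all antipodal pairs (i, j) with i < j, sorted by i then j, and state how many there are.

count = 7; pairs: (0,2), (0,3), (0,4), (1,3), (1,4), (1,5), (2,5)

α = atan 0.7 = 34.99°;  2α = 69.98°
n_0 = (-0.4320, -0.9019)
n_1 = (+0.6873, -0.7264)
n_2 = (+0.8412, +0.5408)
n_3 = (+0.4376, +0.8992)
n_4 = (-0.1910, +0.9816)
n_5 = (-0.9708, +0.2397)
  (0,1): δ = 110.99°  ·
  (0,2): δ = 31.67°  ✓
  (0,3): δ = 0.35°  ✓
  (0,4): δ = 36.61°  ✓
  (0,5): δ = 101.73°  ·
  (1,2): δ = 100.68°  ·
  (1,3): δ = 69.37°  ✓
  (1,4): δ = 32.40°  ✓
  (1,5): δ = 32.71°  ✓
  (2,3): δ = 148.69°  ·
  (2,4): δ = 111.72°  ·
  (2,5): δ = 46.60°  ✓
  (3,4): δ = 143.04°  ·
  (3,5): δ = 77.92°  ·
  (4,5): δ = 114.88°  ·
antipodal pairs: 7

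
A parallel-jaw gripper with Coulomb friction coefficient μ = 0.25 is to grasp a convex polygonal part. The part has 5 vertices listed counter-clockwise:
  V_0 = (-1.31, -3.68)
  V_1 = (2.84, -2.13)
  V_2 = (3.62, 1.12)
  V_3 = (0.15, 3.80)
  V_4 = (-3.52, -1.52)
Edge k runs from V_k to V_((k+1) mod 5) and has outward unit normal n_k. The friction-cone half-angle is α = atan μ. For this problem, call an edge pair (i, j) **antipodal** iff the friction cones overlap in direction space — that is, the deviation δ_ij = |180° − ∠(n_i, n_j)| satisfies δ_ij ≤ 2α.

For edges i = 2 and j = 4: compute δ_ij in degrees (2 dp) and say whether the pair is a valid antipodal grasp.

δ = 6.66°, valid

α = atan 0.25 = 14.04°;  2α = 28.07°
edge 2: e_2 = (-3.47, +2.68);  n_2 = (+0.6113, +0.7914)
edge 4: e_4 = (+2.21, -2.16);  n_4 = (-0.6990, -0.7152)
∠(n_2, n_4) = 173.34°
δ = |180° − 173.34°| = 6.66°
6.66° ≤ 2α = 28.07°  →  valid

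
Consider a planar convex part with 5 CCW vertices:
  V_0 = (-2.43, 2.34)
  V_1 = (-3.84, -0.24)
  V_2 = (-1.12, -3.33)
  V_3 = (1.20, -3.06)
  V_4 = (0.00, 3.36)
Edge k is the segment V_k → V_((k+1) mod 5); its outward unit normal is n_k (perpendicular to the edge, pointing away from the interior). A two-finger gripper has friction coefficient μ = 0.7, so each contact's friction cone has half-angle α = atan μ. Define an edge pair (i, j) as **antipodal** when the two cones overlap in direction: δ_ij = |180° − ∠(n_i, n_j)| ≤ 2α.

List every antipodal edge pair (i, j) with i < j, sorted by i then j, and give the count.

count = 4; pairs: (0,2), (0,3), (1,3), (2,4)

α = atan 0.7 = 34.99°;  2α = 69.98°
n_0 = (-0.8775, +0.4796)
n_1 = (-0.7506, -0.6607)
n_2 = (+0.1156, -0.9933)
n_3 = (+0.9830, +0.1837)
n_4 = (-0.3870, +0.9221)
  (0,1): δ = 109.99°  ·
  (0,2): δ = 54.70°  ✓
  (0,3): δ = 39.24°  ✓
  (0,4): δ = 141.43°  ·
  (1,2): δ = 124.72°  ·
  (1,3): δ = 30.77°  ✓
  (1,4): δ = 71.41°  ·
  (2,3): δ = 86.05°  ·
  (2,4): δ = 16.13°  ✓
  (3,4): δ = 77.82°  ·
antipodal pairs: 4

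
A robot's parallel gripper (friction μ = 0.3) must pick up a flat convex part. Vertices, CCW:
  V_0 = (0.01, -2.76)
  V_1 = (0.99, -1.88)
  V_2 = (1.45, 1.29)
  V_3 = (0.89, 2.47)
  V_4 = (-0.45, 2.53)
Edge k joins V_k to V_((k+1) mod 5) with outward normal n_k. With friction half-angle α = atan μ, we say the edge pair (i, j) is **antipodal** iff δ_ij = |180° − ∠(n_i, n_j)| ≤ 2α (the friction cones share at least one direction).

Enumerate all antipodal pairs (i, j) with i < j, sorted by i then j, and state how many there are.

α = atan 0.3 = 16.70°;  2α = 33.40°
n_0 = (+0.6681, -0.7440)
n_1 = (+0.9896, -0.1436)
n_2 = (+0.9034, +0.4287)
n_3 = (+0.0447, +0.9990)
n_4 = (-0.9962, -0.0866)
  (0,1): δ = 140.18°  ·
  (0,2): δ = 106.53°  ·
  (0,3): δ = 44.49°  ·
  (0,4): δ = 53.05°  ·
  (1,2): δ = 146.36°  ·
  (1,3): δ = 84.31°  ·
  (1,4): δ = 13.23°  ✓
  (2,3): δ = 117.95°  ·
  (2,4): δ = 20.42°  ✓
  (3,4): δ = 82.47°  ·
antipodal pairs: 2

count = 2; pairs: (1,4), (2,4)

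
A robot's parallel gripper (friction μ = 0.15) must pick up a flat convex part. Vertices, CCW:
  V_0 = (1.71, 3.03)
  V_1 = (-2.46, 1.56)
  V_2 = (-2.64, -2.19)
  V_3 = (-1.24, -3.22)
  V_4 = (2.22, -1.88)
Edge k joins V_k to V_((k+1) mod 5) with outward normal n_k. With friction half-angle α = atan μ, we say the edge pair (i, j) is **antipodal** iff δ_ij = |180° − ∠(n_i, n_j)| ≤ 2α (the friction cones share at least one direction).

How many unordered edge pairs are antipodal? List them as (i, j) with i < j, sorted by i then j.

α = atan 0.15 = 8.53°;  2α = 17.06°
n_0 = (-0.3325, +0.9431)
n_1 = (-0.9988, +0.0479)
n_2 = (-0.5926, -0.8055)
n_3 = (+0.3611, -0.9325)
n_4 = (+0.9946, +0.1033)
  (0,1): δ = 112.17°  ·
  (0,2): δ = 55.76°  ·
  (0,3): δ = 1.75°  ✓
  (0,4): δ = 76.51°  ·
  (1,2): δ = 123.59°  ·
  (1,3): δ = 66.08°  ·
  (1,4): δ = 8.68°  ✓
  (2,3): δ = 122.49°  ·
  (2,4): δ = 47.73°  ·
  (3,4): δ = 105.24°  ·
antipodal pairs: 2

count = 2; pairs: (0,3), (1,4)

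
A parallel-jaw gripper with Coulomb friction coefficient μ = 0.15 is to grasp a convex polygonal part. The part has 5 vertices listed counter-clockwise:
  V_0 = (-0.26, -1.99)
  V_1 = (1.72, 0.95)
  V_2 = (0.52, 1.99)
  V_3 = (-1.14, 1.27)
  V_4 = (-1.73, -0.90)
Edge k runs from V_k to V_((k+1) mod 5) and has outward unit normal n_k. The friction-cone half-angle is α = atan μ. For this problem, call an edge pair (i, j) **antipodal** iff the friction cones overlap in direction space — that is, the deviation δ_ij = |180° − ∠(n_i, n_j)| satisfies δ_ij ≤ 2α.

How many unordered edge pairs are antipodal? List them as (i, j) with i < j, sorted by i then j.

count = 1; pairs: (1,4)

α = atan 0.15 = 8.53°;  2α = 17.06°
n_0 = (+0.8294, -0.5586)
n_1 = (+0.6549, +0.7557)
n_2 = (-0.3979, +0.9174)
n_3 = (-0.9650, +0.2624)
n_4 = (-0.5956, -0.8033)
  (0,1): δ = 96.96°  ·
  (0,2): δ = 32.59°  ·
  (0,3): δ = 18.75°  ·
  (0,4): δ = 87.40°  ·
  (1,2): δ = 115.64°  ·
  (1,3): δ = 64.30°  ·
  (1,4): δ = 4.36°  ✓
  (2,3): δ = 128.66°  ·
  (2,4): δ = 60.00°  ·
  (3,4): δ = 111.35°  ·
antipodal pairs: 1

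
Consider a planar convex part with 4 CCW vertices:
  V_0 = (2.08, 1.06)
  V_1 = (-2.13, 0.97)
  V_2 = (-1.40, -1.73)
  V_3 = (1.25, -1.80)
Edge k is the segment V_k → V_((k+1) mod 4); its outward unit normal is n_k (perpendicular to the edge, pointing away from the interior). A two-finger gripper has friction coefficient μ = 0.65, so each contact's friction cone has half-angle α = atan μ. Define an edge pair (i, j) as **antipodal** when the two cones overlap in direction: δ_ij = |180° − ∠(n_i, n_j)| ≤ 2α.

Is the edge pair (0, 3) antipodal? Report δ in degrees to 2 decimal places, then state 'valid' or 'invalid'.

α = atan 0.65 = 33.02°;  2α = 66.05°
edge 0: e_0 = (-4.21, -0.09);  n_0 = (-0.0214, +0.9998)
edge 3: e_3 = (+0.83, +2.86);  n_3 = (+0.9604, -0.2787)
∠(n_0, n_3) = 107.41°
δ = |180° − 107.41°| = 72.59°
72.59° > 2α = 66.05°  →  invalid

δ = 72.59°, invalid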